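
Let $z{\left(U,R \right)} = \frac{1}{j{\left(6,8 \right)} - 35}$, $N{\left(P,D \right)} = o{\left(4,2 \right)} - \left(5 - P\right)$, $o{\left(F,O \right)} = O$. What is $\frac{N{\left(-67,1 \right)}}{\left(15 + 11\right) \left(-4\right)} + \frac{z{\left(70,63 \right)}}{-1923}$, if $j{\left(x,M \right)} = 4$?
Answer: $\frac{2086507}{3099876} \approx 0.67309$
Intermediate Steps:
$N{\left(P,D \right)} = -3 + P$ ($N{\left(P,D \right)} = 2 - \left(5 - P\right) = 2 + \left(-5 + P\right) = -3 + P$)
$z{\left(U,R \right)} = - \frac{1}{31}$ ($z{\left(U,R \right)} = \frac{1}{4 - 35} = \frac{1}{-31} = - \frac{1}{31}$)
$\frac{N{\left(-67,1 \right)}}{\left(15 + 11\right) \left(-4\right)} + \frac{z{\left(70,63 \right)}}{-1923} = \frac{-3 - 67}{\left(15 + 11\right) \left(-4\right)} - \frac{1}{31 \left(-1923\right)} = - \frac{70}{26 \left(-4\right)} - - \frac{1}{59613} = - \frac{70}{-104} + \frac{1}{59613} = \left(-70\right) \left(- \frac{1}{104}\right) + \frac{1}{59613} = \frac{35}{52} + \frac{1}{59613} = \frac{2086507}{3099876}$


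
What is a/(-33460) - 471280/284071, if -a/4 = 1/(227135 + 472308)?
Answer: -2757384202455529/1662054167069345 ≈ -1.6590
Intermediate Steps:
a = -4/699443 (a = -4/(227135 + 472308) = -4/699443 ≈ -5.7188e-6)
a/(-33460) - 471280/284071 = -4/699443/(-33460) - 471280/284071 = -4/699443*(-1/33460) - 471280*1/284071 = 1/5850840695 - 471280/284071 = -2757384202455529/1662054167069345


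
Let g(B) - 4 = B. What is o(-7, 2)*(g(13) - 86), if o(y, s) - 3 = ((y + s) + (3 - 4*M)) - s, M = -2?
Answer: -483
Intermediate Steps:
g(B) = 4 + B
o(y, s) = 14 + y (o(y, s) = 3 + (((y + s) + (3 - 4*(-2))) - s) = 3 + (((s + y) + (3 + 8)) - s) = 3 + (((s + y) + 11) - s) = 3 + ((11 + s + y) - s) = 3 + (11 + y) = 14 + y)
o(-7, 2)*(g(13) - 86) = (14 - 7)*((4 + 13) - 86) = 7*(17 - 86) = 7*(-69) = -483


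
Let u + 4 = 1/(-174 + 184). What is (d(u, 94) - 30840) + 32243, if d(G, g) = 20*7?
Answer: 1543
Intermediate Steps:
u = -39/10 (u = -4 + 1/(-174 + 184) = -4 + 1/10 = -39/10 ≈ -3.9000)
d(G, g) = 140
(d(u, 94) - 30840) + 32243 = (140 - 30840) + 32243 = -30700 + 32243 = 1543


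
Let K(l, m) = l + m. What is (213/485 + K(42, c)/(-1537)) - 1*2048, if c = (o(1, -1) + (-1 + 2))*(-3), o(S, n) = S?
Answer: -1526361439/745445 ≈ -2047.6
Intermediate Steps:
c = -6 (c = (1 + (-1 + 2))*(-3) = (1 + 1)*(-3) = 2*(-3) = -6)
(213/485 + K(42, c)/(-1537)) - 1*2048 = (213/485 + (42 - 6)/(-1537)) - 1*2048 = (213*(1/485) + 36*(-1/1537)) - 2048 = (213/485 - 36/1537) - 2048 = 309921/745445 - 2048 = -1526361439/745445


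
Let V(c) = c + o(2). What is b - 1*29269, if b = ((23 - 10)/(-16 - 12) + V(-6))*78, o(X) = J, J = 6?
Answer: -410273/14 ≈ -29305.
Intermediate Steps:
o(X) = 6
V(c) = 6 + c (V(c) = c + 6 = 6 + c)
b = -507/14 (b = ((23 - 10)/(-16 - 12) + (6 - 6))*78 = (13/(-28) + 0)*78 = (13*(-1/28) + 0)*78 = (-13/28 + 0)*78 = -13/28*78 = -507/14 ≈ -36.214)
b - 1*29269 = -507/14 - 1*29269 = -507/14 - 29269 = -410273/14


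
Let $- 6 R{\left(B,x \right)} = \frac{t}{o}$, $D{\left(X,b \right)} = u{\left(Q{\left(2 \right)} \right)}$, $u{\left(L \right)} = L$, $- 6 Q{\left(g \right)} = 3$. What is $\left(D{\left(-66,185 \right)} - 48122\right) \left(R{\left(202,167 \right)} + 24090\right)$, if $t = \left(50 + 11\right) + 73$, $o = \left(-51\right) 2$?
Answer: $- \frac{709480315715}{612} \approx -1.1593 \cdot 10^{9}$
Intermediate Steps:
$o = -102$
$Q{\left(g \right)} = - \frac{1}{2}$ ($Q{\left(g \right)} = \left(- \frac{1}{6}\right) 3 = - \frac{1}{2}$)
$D{\left(X,b \right)} = - \frac{1}{2}$
$t = 134$ ($t = 61 + 73 = 134$)
$R{\left(B,x \right)} = \frac{67}{306}$ ($R{\left(B,x \right)} = - \frac{134 \frac{1}{-102}}{6} = - \frac{134 \left(- \frac{1}{102}\right)}{6} = \left(- \frac{1}{6}\right) \left(- \frac{67}{51}\right) = \frac{67}{306}$)
$\left(D{\left(-66,185 \right)} - 48122\right) \left(R{\left(202,167 \right)} + 24090\right) = \left(- \frac{1}{2} - 48122\right) \left(\frac{67}{306} + 24090\right) = \left(- \frac{96245}{2}\right) \frac{7371607}{306} = - \frac{709480315715}{612}$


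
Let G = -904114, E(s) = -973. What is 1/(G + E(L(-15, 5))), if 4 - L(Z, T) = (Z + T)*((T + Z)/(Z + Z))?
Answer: -1/905087 ≈ -1.1049e-6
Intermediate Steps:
L(Z, T) = 4 - (T + Z)²/(2*Z) (L(Z, T) = 4 - (Z + T)*(T + Z)/(Z + Z) = 4 - (T + Z)*(T + Z)/((2*Z)) = 4 - (T + Z)*(T + Z)*(1/(2*Z)) = 4 - (T + Z)*(T + Z)/(2*Z) = 4 - (T + Z)²/(2*Z))
1/(G + E(L(-15, 5))) = 1/(-904114 - 973) = 1/(-905087) = -1/905087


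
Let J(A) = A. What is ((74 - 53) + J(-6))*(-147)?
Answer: -2205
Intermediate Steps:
((74 - 53) + J(-6))*(-147) = ((74 - 53) - 6)*(-147) = (21 - 6)*(-147) = 15*(-147) = -2205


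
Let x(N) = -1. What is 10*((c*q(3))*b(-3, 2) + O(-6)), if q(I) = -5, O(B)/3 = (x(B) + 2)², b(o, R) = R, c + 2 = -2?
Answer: 430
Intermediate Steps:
c = -4 (c = -2 - 2 = -4)
O(B) = 3 (O(B) = 3*(-1 + 2)² = 3*1² = 3*1 = 3)
10*((c*q(3))*b(-3, 2) + O(-6)) = 10*(-4*(-5)*2 + 3) = 10*(20*2 + 3) = 10*(40 + 3) = 10*43 = 430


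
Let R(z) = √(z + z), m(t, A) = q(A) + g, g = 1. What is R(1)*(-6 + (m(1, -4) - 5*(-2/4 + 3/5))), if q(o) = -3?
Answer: -17*√2/2 ≈ -12.021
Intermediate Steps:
m(t, A) = -2 (m(t, A) = -3 + 1 = -2)
R(z) = √2*√z (R(z) = √(2*z) = √2*√z)
R(1)*(-6 + (m(1, -4) - 5*(-2/4 + 3/5))) = (√2*√1)*(-6 + (-2 - 5*(-2/4 + 3/5))) = (√2*1)*(-6 + (-2 - 5*(-2*¼ + 3*(⅕)))) = √2*(-6 + (-2 - 5*(-½ + ⅗))) = √2*(-6 + (-2 - 5*⅒)) = √2*(-6 + (-2 - ½)) = √2*(-6 - 5/2) = √2*(-17/2) = -17*√2/2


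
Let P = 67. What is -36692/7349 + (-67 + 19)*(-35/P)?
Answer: 9887956/492383 ≈ 20.082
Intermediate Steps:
-36692/7349 + (-67 + 19)*(-35/P) = -36692/7349 + (-67 + 19)*(-35/67) = -36692*1/7349 - (-1680)/67 = -36692/7349 - 48*(-35/67) = -36692/7349 + 1680/67 = 9887956/492383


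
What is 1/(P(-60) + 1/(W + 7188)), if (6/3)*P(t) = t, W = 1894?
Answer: -9082/272459 ≈ -0.033333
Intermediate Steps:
P(t) = t/2
1/(P(-60) + 1/(W + 7188)) = 1/((½)*(-60) + 1/(1894 + 7188)) = 1/(-30 + 1/9082) = 1/(-272459/9082) = -9082/272459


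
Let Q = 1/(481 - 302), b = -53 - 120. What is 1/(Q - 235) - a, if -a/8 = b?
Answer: -58216755/42064 ≈ -1384.0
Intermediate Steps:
b = -173
a = 1384 (a = -8*(-173) = 1384)
Q = 1/179 ≈ 0.0055866
1/(Q - 235) - a = 1/(1/179 - 235) - 1*1384 = 1/(-42064/179) - 1384 = -179/42064 - 1384 = -58216755/42064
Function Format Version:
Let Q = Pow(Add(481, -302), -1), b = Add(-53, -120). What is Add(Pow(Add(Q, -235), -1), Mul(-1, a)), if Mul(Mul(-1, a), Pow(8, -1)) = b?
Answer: Rational(-58216755, 42064) ≈ -1384.0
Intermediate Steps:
b = -173
a = 1384 (a = Mul(-8, -173) = 1384)
Q = Rational(1, 179) (Q = Pow(179, -1) = Rational(1, 179) ≈ 0.0055866)
Add(Pow(Add(Q, -235), -1), Mul(-1, a)) = Add(Pow(Add(Rational(1, 179), -235), -1), Mul(-1, 1384)) = Add(Pow(Rational(-42064, 179), -1), -1384) = Add(Rational(-179, 42064), -1384) = Rational(-58216755, 42064)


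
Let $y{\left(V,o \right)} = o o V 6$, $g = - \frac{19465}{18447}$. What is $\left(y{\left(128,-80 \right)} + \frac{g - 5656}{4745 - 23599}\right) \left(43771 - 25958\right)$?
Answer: $\frac{30451419272900139461}{347799738} \approx 8.7555 \cdot 10^{10}$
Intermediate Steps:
$g = - \frac{19465}{18447}$ ($g = \left(-19465\right) \frac{1}{18447} = - \frac{19465}{18447} \approx -1.0552$)
$y{\left(V,o \right)} = 6 V o^{2}$ ($y{\left(V,o \right)} = o^{2} V 6 = V o^{2} \cdot 6 = 6 V o^{2}$)
$\left(y{\left(128,-80 \right)} + \frac{g - 5656}{4745 - 23599}\right) \left(43771 - 25958\right) = \left(6 \cdot 128 \left(-80\right)^{2} + \frac{- \frac{19465}{18447} - 5656}{4745 - 23599}\right) \left(43771 - 25958\right) = \left(6 \cdot 128 \cdot 6400 - \frac{104355697}{18447 \left(-18854\right)}\right) 17813 = \left(4915200 - - \frac{104355697}{347799738}\right) 17813 = \left(4915200 + \frac{104355697}{347799738}\right) 17813 = \frac{1709505376573297}{347799738} \cdot 17813 = \frac{30451419272900139461}{347799738}$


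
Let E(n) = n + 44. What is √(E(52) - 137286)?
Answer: I*√137190 ≈ 370.39*I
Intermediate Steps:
E(n) = 44 + n
√(E(52) - 137286) = √((44 + 52) - 137286) = √(96 - 137286) = √(-137190) = I*√137190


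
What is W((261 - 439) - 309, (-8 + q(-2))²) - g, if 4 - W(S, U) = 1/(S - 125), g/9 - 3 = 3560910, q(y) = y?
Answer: -19613506355/612 ≈ -3.2048e+7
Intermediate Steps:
g = 32048217 (g = 27 + 9*3560910 = 27 + 32048190 = 32048217)
W(S, U) = 4 - 1/(-125 + S) (W(S, U) = 4 - 1/(S - 125) = 4 - 1/(-125 + S))
W((261 - 439) - 309, (-8 + q(-2))²) - g = (-501 + 4*((261 - 439) - 309))/(-125 + ((261 - 439) - 309)) - 1*32048217 = (-501 + 4*(-178 - 309))/(-125 + (-178 - 309)) - 32048217 = (-501 + 4*(-487))/(-125 - 487) - 32048217 = (-501 - 1948)/(-612) - 32048217 = -1/612*(-2449) - 32048217 = 2449/612 - 32048217 = -19613506355/612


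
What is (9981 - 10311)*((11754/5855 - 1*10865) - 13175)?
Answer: 9289001436/1171 ≈ 7.9325e+6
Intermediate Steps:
(9981 - 10311)*((11754/5855 - 1*10865) - 13175) = -330*((11754*(1/5855) - 10865) - 13175) = -330*((11754/5855 - 10865) - 13175) = -330*(-63602821/5855 - 13175) = -330*(-140742446/5855) = 9289001436/1171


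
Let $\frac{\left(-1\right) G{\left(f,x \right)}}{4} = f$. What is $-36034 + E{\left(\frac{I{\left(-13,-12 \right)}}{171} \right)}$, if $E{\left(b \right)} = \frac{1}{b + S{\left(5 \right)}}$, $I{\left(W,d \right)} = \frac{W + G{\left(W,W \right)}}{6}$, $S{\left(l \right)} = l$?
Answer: $- \frac{62086240}{1723} \approx -36034.0$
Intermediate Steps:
$G{\left(f,x \right)} = - 4 f$
$I{\left(W,d \right)} = - \frac{W}{2}$ ($I{\left(W,d \right)} = \frac{W - 4 W}{6} = - 3 W \frac{1}{6} = - \frac{W}{2}$)
$E{\left(b \right)} = \frac{1}{5 + b}$ ($E{\left(b \right)} = \frac{1}{b + 5} = \frac{1}{5 + b}$)
$-36034 + E{\left(\frac{I{\left(-13,-12 \right)}}{171} \right)} = -36034 + \frac{1}{5 + \frac{\left(- \frac{1}{2}\right) \left(-13\right)}{171}} = -36034 + \frac{1}{5 + \frac{13}{2} \cdot \frac{1}{171}} = -36034 + \frac{1}{5 + \frac{13}{342}} = -36034 + \frac{1}{\frac{1723}{342}} = -36034 + \frac{342}{1723} = - \frac{62086240}{1723}$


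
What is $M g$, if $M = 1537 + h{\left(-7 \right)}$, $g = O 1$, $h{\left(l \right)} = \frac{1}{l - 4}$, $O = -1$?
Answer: $- \frac{16906}{11} \approx -1536.9$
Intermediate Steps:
$h{\left(l \right)} = \frac{1}{-4 + l}$
$g = -1$ ($g = \left(-1\right) 1 = -1$)
$M = \frac{16906}{11}$ ($M = 1537 + \frac{1}{-4 - 7} = 1537 + \frac{1}{-11} = 1537 - \frac{1}{11} = \frac{16906}{11} \approx 1536.9$)
$M g = \frac{16906}{11} \left(-1\right) = - \frac{16906}{11}$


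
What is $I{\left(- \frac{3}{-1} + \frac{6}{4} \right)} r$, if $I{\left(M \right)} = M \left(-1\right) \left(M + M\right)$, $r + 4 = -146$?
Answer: $6075$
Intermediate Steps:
$r = -150$ ($r = -4 - 146 = -150$)
$I{\left(M \right)} = - 2 M^{2}$ ($I{\left(M \right)} = - M 2 M = - 2 M^{2}$)
$I{\left(- \frac{3}{-1} + \frac{6}{4} \right)} r = - 2 \left(- \frac{3}{-1} + \frac{6}{4}\right)^{2} \left(-150\right) = - 2 \left(\left(-3\right) \left(-1\right) + 6 \cdot \frac{1}{4}\right)^{2} \left(-150\right) = - 2 \left(3 + \frac{3}{2}\right)^{2} \left(-150\right) = - 2 \left(\frac{9}{2}\right)^{2} \left(-150\right) = \left(-2\right) \frac{81}{4} \left(-150\right) = \left(- \frac{81}{2}\right) \left(-150\right) = 6075$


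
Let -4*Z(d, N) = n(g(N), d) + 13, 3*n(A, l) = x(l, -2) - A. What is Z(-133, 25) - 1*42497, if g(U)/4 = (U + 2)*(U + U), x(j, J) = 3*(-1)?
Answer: -42050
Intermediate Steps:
x(j, J) = -3
g(U) = 8*U*(2 + U) (g(U) = 4*((U + 2)*(U + U)) = 4*((2 + U)*(2*U)) = 4*(2*U*(2 + U)) = 8*U*(2 + U))
n(A, l) = -1 - A/3 (n(A, l) = (-3 - A)/3 = -1 - A/3)
Z(d, N) = -3 + 2*N*(2 + N)/3 (Z(d, N) = -((-1 - 8*N*(2 + N)/3) + 13)/4 = -(12 - 8*N*(2 + N)/3)/4 = -3 + 2*N*(2 + N)/3)
Z(-133, 25) - 1*42497 = (-3 + (⅔)*25*(2 + 25)) - 1*42497 = (-3 + (⅔)*25*27) - 42497 = (-3 + 450) - 42497 = 447 - 42497 = -42050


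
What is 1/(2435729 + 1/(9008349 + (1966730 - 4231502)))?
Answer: 6743577/16425526062634 ≈ 4.1055e-7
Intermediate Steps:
1/(2435729 + 1/(9008349 + (1966730 - 4231502))) = 1/(2435729 + 1/(9008349 - 2264772)) = 1/(2435729 + 1/6743577) = 1/(16425526062634/6743577) = 6743577/16425526062634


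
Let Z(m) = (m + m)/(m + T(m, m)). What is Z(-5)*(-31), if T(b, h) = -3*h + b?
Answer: 62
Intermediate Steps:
T(b, h) = b - 3*h
Z(m) = -2 (Z(m) = (m + m)/(m + (m - 3*m)) = (2*m)/(m - 2*m) = (2*m)/((-m)) = (2*m)*(-1/m) = -2)
Z(-5)*(-31) = -2*(-31) = 62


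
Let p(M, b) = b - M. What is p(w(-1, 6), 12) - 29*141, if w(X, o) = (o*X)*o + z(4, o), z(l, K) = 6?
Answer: -4047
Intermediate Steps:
w(X, o) = 6 + X*o**2 (w(X, o) = (o*X)*o + 6 = (X*o)*o + 6 = X*o**2 + 6 = 6 + X*o**2)
p(w(-1, 6), 12) - 29*141 = (12 - (6 - 1*6**2)) - 29*141 = (12 - (6 - 1*36)) - 4089 = (12 - (6 - 36)) - 4089 = (12 - 1*(-30)) - 4089 = (12 + 30) - 4089 = 42 - 4089 = -4047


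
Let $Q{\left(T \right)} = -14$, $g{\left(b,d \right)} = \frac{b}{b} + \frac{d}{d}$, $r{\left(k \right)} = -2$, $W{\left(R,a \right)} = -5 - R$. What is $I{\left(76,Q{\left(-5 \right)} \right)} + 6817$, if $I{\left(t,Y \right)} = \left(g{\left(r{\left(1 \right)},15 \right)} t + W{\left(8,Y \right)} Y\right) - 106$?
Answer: $7045$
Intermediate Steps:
$g{\left(b,d \right)} = 2$ ($g{\left(b,d \right)} = 1 + 1 = 2$)
$I{\left(t,Y \right)} = -106 - 13 Y + 2 t$ ($I{\left(t,Y \right)} = \left(2 t + \left(-5 - 8\right) Y\right) - 106 = \left(2 t - 13 Y\right) - 106 = \left(- 13 Y + 2 t\right) - 106 = -106 - 13 Y + 2 t$)
$I{\left(76,Q{\left(-5 \right)} \right)} + 6817 = \left(-106 - -182 + 2 \cdot 76\right) + 6817 = \left(-106 + 182 + 152\right) + 6817 = 228 + 6817 = 7045$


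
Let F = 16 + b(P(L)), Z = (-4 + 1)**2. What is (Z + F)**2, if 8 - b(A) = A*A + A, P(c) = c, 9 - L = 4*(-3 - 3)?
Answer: 1185921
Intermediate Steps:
L = 33 (L = 9 - 4*(-3 - 3) = 9 - 4*(-6) = 9 - 1*(-24) = 9 + 24 = 33)
b(A) = 8 - A - A**2 (b(A) = 8 - (A*A + A) = 8 - (A**2 + A) = 8 - (A + A**2) = 8 + (-A - A**2) = 8 - A - A**2)
Z = 9 (Z = (-3)**2 = 9)
F = -1098 (F = 16 + (8 - 1*33 - 1*33**2) = 16 + (8 - 33 - 1*1089) = 16 + (8 - 33 - 1089) = 16 - 1114 = -1098)
(Z + F)**2 = (9 - 1098)**2 = (-1089)**2 = 1185921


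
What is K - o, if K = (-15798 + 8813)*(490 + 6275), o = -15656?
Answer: -47237869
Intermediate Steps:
K = -47253525 (K = -6985*6765 = -47253525)
K - o = -47253525 - 1*(-15656) = -47253525 + 15656 = -47237869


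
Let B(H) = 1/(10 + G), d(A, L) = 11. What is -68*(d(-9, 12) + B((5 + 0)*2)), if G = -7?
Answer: -2312/3 ≈ -770.67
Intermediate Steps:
B(H) = 1/3 (B(H) = 1/(10 - 7) = 1/3)
-68*(d(-9, 12) + B((5 + 0)*2)) = -68*(11 + 1/3) = -68*34/3 = -2312/3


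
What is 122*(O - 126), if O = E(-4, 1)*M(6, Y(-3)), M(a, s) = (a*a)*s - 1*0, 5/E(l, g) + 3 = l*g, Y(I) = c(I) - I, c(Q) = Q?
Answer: -15372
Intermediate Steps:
Y(I) = 0 (Y(I) = I - I = 0)
E(l, g) = 5/(-3 + g*l) (E(l, g) = 5/(-3 + l*g) = 5/(-3 + g*l))
M(a, s) = s*a² (M(a, s) = a²*s + 0 = s*a² + 0 = s*a²)
O = 0 (O = (5/(-3 + 1*(-4)))*(0*6²) = (5/(-3 - 4))*(0*36) = (5/(-7))*0 = (5*(-⅐))*0 = -5/7*0 = 0)
122*(O - 126) = 122*(0 - 126) = 122*(-126) = -15372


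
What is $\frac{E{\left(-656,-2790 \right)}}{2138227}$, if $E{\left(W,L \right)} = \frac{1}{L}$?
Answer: $- \frac{1}{5965653330} \approx -1.6763 \cdot 10^{-10}$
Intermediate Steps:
$\frac{E{\left(-656,-2790 \right)}}{2138227} = \frac{1}{\left(-2790\right) 2138227} = \left(- \frac{1}{2790}\right) \frac{1}{2138227} = - \frac{1}{5965653330}$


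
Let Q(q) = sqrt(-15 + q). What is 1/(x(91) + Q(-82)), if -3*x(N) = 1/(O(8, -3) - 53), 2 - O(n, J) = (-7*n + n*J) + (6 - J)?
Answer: -60/349201 - 3600*I*sqrt(97)/349201 ≈ -0.00017182 - 0.10153*I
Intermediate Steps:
O(n, J) = -4 + J + 7*n - J*n (O(n, J) = 2 - ((-7*n + n*J) + (6 - J)) = 2 - ((-7*n + J*n) + (6 - J)) = 2 - (6 - J - 7*n + J*n) = 2 + (-6 + J + 7*n - J*n) = -4 + J + 7*n - J*n)
x(N) = -1/60 (x(N) = -1/(3*((-4 - 3 + 7*8 - 1*(-3)*8) - 53)) = -1/(3*((-4 - 3 + 56 + 24) - 53)) = -1/(3*(73 - 53)) = -1/3/20 = -1/3*1/20 = -1/60)
1/(x(91) + Q(-82)) = 1/(-1/60 + sqrt(-15 - 82)) = 1/(-1/60 + sqrt(-97)) = 1/(-1/60 + I*sqrt(97))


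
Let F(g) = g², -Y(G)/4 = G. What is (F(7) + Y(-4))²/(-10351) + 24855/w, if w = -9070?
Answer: -59118971/18776714 ≈ -3.1485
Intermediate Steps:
Y(G) = -4*G
(F(7) + Y(-4))²/(-10351) + 24855/w = (7² - 4*(-4))²/(-10351) + 24855/(-9070) = (49 + 16)²*(-1/10351) + 24855*(-1/9070) = 65²*(-1/10351) - 4971/1814 = 4225*(-1/10351) - 4971/1814 = -4225/10351 - 4971/1814 = -59118971/18776714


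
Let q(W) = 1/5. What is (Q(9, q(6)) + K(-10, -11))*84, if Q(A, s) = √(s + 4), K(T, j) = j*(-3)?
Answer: 2772 + 84*√105/5 ≈ 2944.1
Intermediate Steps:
q(W) = ⅕
K(T, j) = -3*j
Q(A, s) = √(4 + s)
(Q(9, q(6)) + K(-10, -11))*84 = (√(4 + ⅕) - 3*(-11))*84 = (√(21/5) + 33)*84 = (√105/5 + 33)*84 = (33 + √105/5)*84 = 2772 + 84*√105/5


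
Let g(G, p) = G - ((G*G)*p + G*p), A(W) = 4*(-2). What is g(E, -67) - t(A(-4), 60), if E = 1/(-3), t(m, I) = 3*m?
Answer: 79/9 ≈ 8.7778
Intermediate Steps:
A(W) = -8
E = -⅓ ≈ -0.33333
g(G, p) = G - G*p - p*G² (g(G, p) = G - (G²*p + G*p) = G - (p*G² + G*p) = G - (G*p + p*G²) = G + (-G*p - p*G²) = G - G*p - p*G²)
g(E, -67) - t(A(-4), 60) = -(1 - 1*(-67) - 1*(-⅓)*(-67))/3 - 3*(-8) = -(1 + 67 - 67/3)/3 - 1*(-24) = -⅓*137/3 + 24 = -137/9 + 24 = 79/9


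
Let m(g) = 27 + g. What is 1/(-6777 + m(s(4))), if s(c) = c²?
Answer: -1/6734 ≈ -0.00014850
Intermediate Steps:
1/(-6777 + m(s(4))) = 1/(-6777 + (27 + 4²)) = 1/(-6777 + (27 + 16)) = 1/(-6777 + 43) = 1/(-6734) = -1/6734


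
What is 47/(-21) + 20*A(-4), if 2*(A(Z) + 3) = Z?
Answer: -2147/21 ≈ -102.24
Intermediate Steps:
A(Z) = -3 + Z/2
47/(-21) + 20*A(-4) = 47/(-21) + 20*(-3 + (½)*(-4)) = 47*(-1/21) + 20*(-3 - 2) = -47/21 + 20*(-5) = -47/21 - 100 = -2147/21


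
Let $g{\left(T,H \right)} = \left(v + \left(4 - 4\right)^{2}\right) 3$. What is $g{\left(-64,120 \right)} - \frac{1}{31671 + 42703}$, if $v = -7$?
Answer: $- \frac{1561855}{74374} \approx -21.0$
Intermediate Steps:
$g{\left(T,H \right)} = -21$ ($g{\left(T,H \right)} = \left(-7 + \left(4 - 4\right)^{2}\right) 3 = \left(-7 + 0^{2}\right) 3 = \left(-7 + 0\right) 3 = \left(-7\right) 3 = -21$)
$g{\left(-64,120 \right)} - \frac{1}{31671 + 42703} = -21 - \frac{1}{31671 + 42703} = -21 - \frac{1}{74374} = - \frac{1561855}{74374}$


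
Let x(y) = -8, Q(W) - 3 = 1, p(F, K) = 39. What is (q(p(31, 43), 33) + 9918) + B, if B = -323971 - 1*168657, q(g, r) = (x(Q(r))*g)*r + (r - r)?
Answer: -493006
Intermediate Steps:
Q(W) = 4 (Q(W) = 3 + 1 = 4)
q(g, r) = -8*g*r (q(g, r) = (-8*g)*r + (r - r) = -8*g*r + 0 = -8*g*r)
B = -492628 (B = -323971 - 168657 = -492628)
(q(p(31, 43), 33) + 9918) + B = (-8*39*33 + 9918) - 492628 = (-10296 + 9918) - 492628 = -378 - 492628 = -493006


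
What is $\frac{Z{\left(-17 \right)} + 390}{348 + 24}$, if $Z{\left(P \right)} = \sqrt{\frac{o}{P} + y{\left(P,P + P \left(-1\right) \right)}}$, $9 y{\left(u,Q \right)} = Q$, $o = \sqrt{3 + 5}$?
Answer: $\frac{65}{62} + \frac{i 2^{\frac{3}{4}} \sqrt{17}}{6324} \approx 1.0484 + 0.0010965 i$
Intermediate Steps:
$o = 2 \sqrt{2}$ ($o = \sqrt{8} = 2 \sqrt{2} \approx 2.8284$)
$y{\left(u,Q \right)} = \frac{Q}{9}$
$Z{\left(P \right)} = 2^{\frac{3}{4}} \sqrt{\frac{1}{P}}$ ($Z{\left(P \right)} = \sqrt{\frac{2 \sqrt{2}}{P} + \frac{P + P \left(-1\right)}{9}} = \sqrt{\frac{2 \sqrt{2}}{P} + \frac{P - P}{9}} = \sqrt{\frac{2 \sqrt{2}}{P} + \frac{1}{9} \cdot 0} = \sqrt{\frac{2 \sqrt{2}}{P} + 0} = \sqrt{\frac{2 \sqrt{2}}{P}} = 2^{\frac{3}{4}} \sqrt{\frac{1}{P}}$)
$\frac{Z{\left(-17 \right)} + 390}{348 + 24} = \frac{2^{\frac{3}{4}} \sqrt{\frac{1}{-17}} + 390}{348 + 24} = \frac{2^{\frac{3}{4}} \sqrt{- \frac{1}{17}} + 390}{372} = \left(2^{\frac{3}{4}} \frac{i \sqrt{17}}{17} + 390\right) \frac{1}{372} = \left(\frac{i 2^{\frac{3}{4}} \sqrt{17}}{17} + 390\right) \frac{1}{372} = \left(390 + \frac{i 2^{\frac{3}{4}} \sqrt{17}}{17}\right) \frac{1}{372} = \frac{65}{62} + \frac{i 2^{\frac{3}{4}} \sqrt{17}}{6324}$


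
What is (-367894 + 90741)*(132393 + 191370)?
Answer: -89731886739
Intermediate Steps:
(-367894 + 90741)*(132393 + 191370) = -277153*323763 = -89731886739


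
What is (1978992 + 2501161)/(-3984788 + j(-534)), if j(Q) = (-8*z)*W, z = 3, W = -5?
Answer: -4480153/3984668 ≈ -1.1243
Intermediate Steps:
j(Q) = 120 (j(Q) = -8*3*(-5) = -24*(-5) = 120)
(1978992 + 2501161)/(-3984788 + j(-534)) = (1978992 + 2501161)/(-3984788 + 120) = 4480153/(-3984668) = 4480153*(-1/3984668) = -4480153/3984668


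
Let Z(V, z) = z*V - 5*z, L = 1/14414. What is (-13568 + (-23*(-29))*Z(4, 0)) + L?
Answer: -195569151/14414 ≈ -13568.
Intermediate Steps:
L = 1/14414 ≈ 6.9377e-5
Z(V, z) = -5*z + V*z (Z(V, z) = V*z - 5*z = -5*z + V*z)
(-13568 + (-23*(-29))*Z(4, 0)) + L = (-13568 + (-23*(-29))*(0*(-5 + 4))) + 1/14414 = (-13568 + 667*(0*(-1))) + 1/14414 = (-13568 + 667*0) + 1/14414 = (-13568 + 0) + 1/14414 = -13568 + 1/14414 = -195569151/14414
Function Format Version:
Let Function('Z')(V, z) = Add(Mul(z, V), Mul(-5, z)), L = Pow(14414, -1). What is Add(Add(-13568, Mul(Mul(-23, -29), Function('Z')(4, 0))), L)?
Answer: Rational(-195569151, 14414) ≈ -13568.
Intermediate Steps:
L = Rational(1, 14414) ≈ 6.9377e-5
Function('Z')(V, z) = Add(Mul(-5, z), Mul(V, z)) (Function('Z')(V, z) = Add(Mul(V, z), Mul(-5, z)) = Add(Mul(-5, z), Mul(V, z)))
Add(Add(-13568, Mul(Mul(-23, -29), Function('Z')(4, 0))), L) = Add(Add(-13568, Mul(Mul(-23, -29), Mul(0, Add(-5, 4)))), Rational(1, 14414)) = Add(Add(-13568, Mul(667, Mul(0, -1))), Rational(1, 14414)) = Add(Add(-13568, Mul(667, 0)), Rational(1, 14414)) = Add(Add(-13568, 0), Rational(1, 14414)) = Add(-13568, Rational(1, 14414)) = Rational(-195569151, 14414)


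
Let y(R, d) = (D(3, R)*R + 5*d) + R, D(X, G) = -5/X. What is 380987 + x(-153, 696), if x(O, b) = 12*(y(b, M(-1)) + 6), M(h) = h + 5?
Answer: 375731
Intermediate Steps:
M(h) = 5 + h
y(R, d) = 5*d - 2*R/3 (y(R, d) = ((-5/3)*R + 5*d) + R = ((-5*⅓)*R + 5*d) + R = (-5*R/3 + 5*d) + R = (5*d - 5*R/3) + R = 5*d - 2*R/3)
x(O, b) = 312 - 8*b (x(O, b) = 12*((5*(5 - 1) - 2*b/3) + 6) = 12*((5*4 - 2*b/3) + 6) = 12*((20 - 2*b/3) + 6) = 12*(26 - 2*b/3) = 312 - 8*b)
380987 + x(-153, 696) = 380987 + (312 - 8*696) = 380987 + (312 - 5568) = 380987 - 5256 = 375731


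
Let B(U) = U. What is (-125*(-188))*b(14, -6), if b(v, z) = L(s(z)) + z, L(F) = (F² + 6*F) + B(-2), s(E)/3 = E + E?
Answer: 25192000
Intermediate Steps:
s(E) = 6*E (s(E) = 3*(E + E) = 3*(2*E) = 6*E)
L(F) = -2 + F² + 6*F (L(F) = (F² + 6*F) - 2 = -2 + F² + 6*F)
b(v, z) = -2 + 36*z² + 37*z (b(v, z) = (-2 + (6*z)² + 6*(6*z)) + z = (-2 + 36*z² + 36*z) + z = (-2 + 36*z + 36*z²) + z = -2 + 36*z² + 37*z)
(-125*(-188))*b(14, -6) = (-125*(-188))*(-2 + 36*(-6)² + 37*(-6)) = 23500*(-2 + 36*36 - 222) = 23500*(-2 + 1296 - 222) = 23500*1072 = 25192000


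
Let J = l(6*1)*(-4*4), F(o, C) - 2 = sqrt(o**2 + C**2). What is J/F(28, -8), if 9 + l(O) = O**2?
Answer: 216/211 - 432*sqrt(53)/211 ≈ -13.882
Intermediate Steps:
l(O) = -9 + O**2
F(o, C) = 2 + sqrt(C**2 + o**2) (F(o, C) = 2 + sqrt(o**2 + C**2) = 2 + sqrt(C**2 + o**2))
J = -432 (J = (-9 + (6*1)**2)*(-4*4) = (-9 + 6**2)*(-16) = (-9 + 36)*(-16) = 27*(-16) = -432)
J/F(28, -8) = -432/(2 + sqrt((-8)**2 + 28**2)) = -432/(2 + sqrt(64 + 784)) = -432/(2 + sqrt(848)) = -432/(2 + 4*sqrt(53))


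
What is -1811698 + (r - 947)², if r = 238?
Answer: -1309017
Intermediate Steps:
-1811698 + (r - 947)² = -1811698 + (238 - 947)² = -1811698 + (-709)² = -1811698 + 502681 = -1309017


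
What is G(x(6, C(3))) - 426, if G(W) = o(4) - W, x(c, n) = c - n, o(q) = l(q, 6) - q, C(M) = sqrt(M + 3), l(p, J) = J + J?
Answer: -424 + sqrt(6) ≈ -421.55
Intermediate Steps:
l(p, J) = 2*J
C(M) = sqrt(3 + M)
o(q) = 12 - q (o(q) = 2*6 - q = 12 - q)
G(W) = 8 - W (G(W) = (12 - 1*4) - W = (12 - 4) - W = 8 - W)
G(x(6, C(3))) - 426 = (8 - (6 - sqrt(3 + 3))) - 426 = (8 - (6 - sqrt(6))) - 426 = (8 + (-6 + sqrt(6))) - 426 = (2 + sqrt(6)) - 426 = -424 + sqrt(6)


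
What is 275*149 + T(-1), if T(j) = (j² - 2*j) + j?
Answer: 40977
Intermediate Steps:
T(j) = j² - j
275*149 + T(-1) = 275*149 - (-1 - 1) = 40975 - 1*(-2) = 40975 + 2 = 40977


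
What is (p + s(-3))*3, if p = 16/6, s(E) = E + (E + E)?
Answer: -19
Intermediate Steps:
s(E) = 3*E (s(E) = E + 2*E = 3*E)
p = 8/3 (p = 16*(⅙) = 8/3 ≈ 2.6667)
(p + s(-3))*3 = (8/3 + 3*(-3))*3 = (8/3 - 9)*3 = -19/3*3 = -19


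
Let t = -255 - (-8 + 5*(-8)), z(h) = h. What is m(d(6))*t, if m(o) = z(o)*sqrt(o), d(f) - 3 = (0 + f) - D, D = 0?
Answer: -5589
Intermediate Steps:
d(f) = 3 + f (d(f) = 3 + ((0 + f) - 1*0) = 3 + (f + 0) = 3 + f)
t = -207 (t = -255 - (-8 - 40) = -255 - 1*(-48) = -255 + 48 = -207)
m(o) = o**(3/2) (m(o) = o*sqrt(o) = o**(3/2))
m(d(6))*t = (3 + 6)**(3/2)*(-207) = 9**(3/2)*(-207) = 27*(-207) = -5589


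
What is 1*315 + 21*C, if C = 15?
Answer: 630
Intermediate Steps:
1*315 + 21*C = 1*315 + 21*15 = 315 + 315 = 630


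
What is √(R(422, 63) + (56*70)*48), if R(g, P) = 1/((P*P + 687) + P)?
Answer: √34629154599/429 ≈ 433.77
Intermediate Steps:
R(g, P) = 1/(687 + P + P²) (R(g, P) = 1/((P² + 687) + P) = 1/((687 + P²) + P) = 1/(687 + P + P²))
√(R(422, 63) + (56*70)*48) = √(1/(687 + 63 + 63²) + (56*70)*48) = √(1/(687 + 63 + 3969) + 3920*48) = √(1/4719 + 188160) = √(887927041/4719) = √34629154599/429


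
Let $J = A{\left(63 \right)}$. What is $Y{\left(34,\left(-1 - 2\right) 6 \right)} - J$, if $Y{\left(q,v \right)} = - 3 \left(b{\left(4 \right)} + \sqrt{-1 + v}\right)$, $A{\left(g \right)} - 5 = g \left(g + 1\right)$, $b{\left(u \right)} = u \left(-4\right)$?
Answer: $-3989 - 3 i \sqrt{19} \approx -3989.0 - 13.077 i$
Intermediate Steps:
$b{\left(u \right)} = - 4 u$
$A{\left(g \right)} = 5 + g \left(1 + g\right)$ ($A{\left(g \right)} = 5 + g \left(g + 1\right) = 5 + g \left(1 + g\right)$)
$J = 4037$ ($J = 5 + 63 + 63^{2} = 5 + 63 + 3969 = 4037$)
$Y{\left(q,v \right)} = 48 - 3 \sqrt{-1 + v}$ ($Y{\left(q,v \right)} = - 3 \left(\left(-4\right) 4 + \sqrt{-1 + v}\right) = - 3 \left(-16 + \sqrt{-1 + v}\right) = 48 - 3 \sqrt{-1 + v}$)
$Y{\left(34,\left(-1 - 2\right) 6 \right)} - J = \left(48 - 3 \sqrt{-1 + \left(-1 - 2\right) 6}\right) - 4037 = \left(48 - 3 \sqrt{-1 - 18}\right) - 4037 = \left(48 - 3 \sqrt{-19}\right) - 4037 = \left(48 - 3 i \sqrt{19}\right) - 4037 = -3989 - 3 i \sqrt{19}$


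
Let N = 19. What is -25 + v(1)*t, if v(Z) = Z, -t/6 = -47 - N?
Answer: 371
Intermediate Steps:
t = 396 (t = -6*(-47 - 1*19) = -6*(-47 - 19) = -6*(-66) = 396)
-25 + v(1)*t = -25 + 1*396 = -25 + 396 = 371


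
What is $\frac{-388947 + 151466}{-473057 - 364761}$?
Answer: $\frac{237481}{837818} \approx 0.28345$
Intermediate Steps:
$\frac{-388947 + 151466}{-473057 - 364761} = - \frac{237481}{-837818} = \left(-237481\right) \left(- \frac{1}{837818}\right) = \frac{237481}{837818}$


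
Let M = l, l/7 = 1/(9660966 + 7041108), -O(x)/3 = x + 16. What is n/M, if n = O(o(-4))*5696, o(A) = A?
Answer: -3424860486144/7 ≈ -4.8927e+11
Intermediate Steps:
O(x) = -48 - 3*x (O(x) = -3*(x + 16) = -3*(16 + x) = -48 - 3*x)
n = -205056 (n = (-48 - 3*(-4))*5696 = (-48 + 12)*5696 = -36*5696 = -205056)
l = 7/16702074 (l = 7/(9660966 + 7041108) = 7/16702074 ≈ 4.1911e-7)
M = 7/16702074 ≈ 4.1911e-7
n/M = -205056/7/16702074 = -205056*16702074/7 = -3424860486144/7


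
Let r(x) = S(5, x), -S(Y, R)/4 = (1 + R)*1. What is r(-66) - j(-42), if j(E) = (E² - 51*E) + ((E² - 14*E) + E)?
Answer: -5956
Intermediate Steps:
S(Y, R) = -4 - 4*R (S(Y, R) = -4*(1 + R) = -4 - 4*R)
r(x) = -4 - 4*x
j(E) = -64*E + 2*E² (j(E) = (E² - 51*E) + (E² - 13*E) = -64*E + 2*E²)
r(-66) - j(-42) = (-4 - 4*(-66)) - 2*(-42)*(-32 - 42) = (-4 + 264) - 2*(-42)*(-74) = 260 - 1*6216 = 260 - 6216 = -5956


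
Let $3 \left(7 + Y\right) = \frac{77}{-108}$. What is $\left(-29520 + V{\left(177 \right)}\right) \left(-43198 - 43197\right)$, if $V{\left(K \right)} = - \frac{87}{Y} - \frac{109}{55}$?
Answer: $\frac{13152938138387}{5159} \approx 2.5495 \cdot 10^{9}$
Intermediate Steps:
$Y = - \frac{2345}{324}$ ($Y = -7 + \frac{77 \frac{1}{-108}}{3} = -7 + \frac{77 \left(- \frac{1}{108}\right)}{3} = -7 + \frac{1}{3} \left(- \frac{77}{108}\right) = -7 - \frac{77}{324} = - \frac{2345}{324} \approx -7.2377$)
$V{\left(K \right)} = \frac{258947}{25795}$ ($V{\left(K \right)} = - \frac{87}{- \frac{2345}{324}} - \frac{109}{55} = \left(-87\right) \left(- \frac{324}{2345}\right) - \frac{109}{55} = \frac{28188}{2345} - \frac{109}{55} = \frac{258947}{25795}$)
$\left(-29520 + V{\left(177 \right)}\right) \left(-43198 - 43197\right) = \left(-29520 + \frac{258947}{25795}\right) \left(-43198 - 43197\right) = \left(- \frac{761209453}{25795}\right) \left(-86395\right) = \frac{13152938138387}{5159}$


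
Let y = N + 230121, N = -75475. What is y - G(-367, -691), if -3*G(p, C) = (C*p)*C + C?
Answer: -174772280/3 ≈ -5.8257e+7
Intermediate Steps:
G(p, C) = -C/3 - p*C²/3 (G(p, C) = -((C*p)*C + C)/3 = -(p*C² + C)/3 = -(C + p*C²)/3 = -C/3 - p*C²/3)
y = 154646 (y = -75475 + 230121 = 154646)
y - G(-367, -691) = 154646 - (-1)*(-691)*(1 - 691*(-367))/3 = 154646 - (-1)*(-691)*(1 + 253597)/3 = 154646 - (-1)*(-691)*253598/3 = 154646 - 1*175236218/3 = 154646 - 175236218/3 = -174772280/3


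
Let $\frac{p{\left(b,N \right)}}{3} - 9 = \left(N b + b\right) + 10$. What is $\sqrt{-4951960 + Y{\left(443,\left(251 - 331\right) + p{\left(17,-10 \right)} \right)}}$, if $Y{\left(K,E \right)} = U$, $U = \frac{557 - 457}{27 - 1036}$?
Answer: $\frac{2 i \sqrt{1260374122415}}{1009} \approx 2225.3 i$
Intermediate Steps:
$U = - \frac{100}{1009}$ ($U = \frac{100}{-1009} = 100 \left(- \frac{1}{1009}\right) = - \frac{100}{1009} \approx -0.099108$)
$p{\left(b,N \right)} = 57 + 3 b + 3 N b$ ($p{\left(b,N \right)} = 27 + 3 \left(\left(N b + b\right) + 10\right) = 27 + 3 \left(\left(b + N b\right) + 10\right) = 27 + 3 \left(10 + b + N b\right) = 27 + \left(30 + 3 b + 3 N b\right) = 57 + 3 b + 3 N b$)
$Y{\left(K,E \right)} = - \frac{100}{1009}$
$\sqrt{-4951960 + Y{\left(443,\left(251 - 331\right) + p{\left(17,-10 \right)} \right)}} = \sqrt{-4951960 - \frac{100}{1009}} = \sqrt{- \frac{4996527740}{1009}} = \frac{2 i \sqrt{1260374122415}}{1009}$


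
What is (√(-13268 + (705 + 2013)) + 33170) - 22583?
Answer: 10587 + 5*I*√422 ≈ 10587.0 + 102.71*I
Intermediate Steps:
(√(-13268 + (705 + 2013)) + 33170) - 22583 = (√(-13268 + 2718) + 33170) - 22583 = (√(-10550) + 33170) - 22583 = (5*I*√422 + 33170) - 22583 = (33170 + 5*I*√422) - 22583 = 10587 + 5*I*√422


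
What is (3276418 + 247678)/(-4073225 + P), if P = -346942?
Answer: -3524096/4420167 ≈ -0.79728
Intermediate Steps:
(3276418 + 247678)/(-4073225 + P) = (3276418 + 247678)/(-4073225 - 346942) = 3524096/(-4420167) = 3524096*(-1/4420167) = -3524096/4420167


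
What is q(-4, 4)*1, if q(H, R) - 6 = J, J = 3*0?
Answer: 6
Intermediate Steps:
J = 0
q(H, R) = 6 (q(H, R) = 6 + 0 = 6)
q(-4, 4)*1 = 6*1 = 6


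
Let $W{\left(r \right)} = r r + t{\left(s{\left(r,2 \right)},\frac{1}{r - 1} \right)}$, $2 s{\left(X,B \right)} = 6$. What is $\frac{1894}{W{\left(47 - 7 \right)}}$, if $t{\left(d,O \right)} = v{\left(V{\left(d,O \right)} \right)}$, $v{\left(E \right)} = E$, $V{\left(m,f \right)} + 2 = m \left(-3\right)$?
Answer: $\frac{1894}{1589} \approx 1.1919$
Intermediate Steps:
$s{\left(X,B \right)} = 3$ ($s{\left(X,B \right)} = \frac{1}{2} \cdot 6 = 3$)
$V{\left(m,f \right)} = -2 - 3 m$ ($V{\left(m,f \right)} = -2 + m \left(-3\right) = -2 - 3 m$)
$t{\left(d,O \right)} = -2 - 3 d$
$W{\left(r \right)} = -11 + r^{2}$ ($W{\left(r \right)} = r r - 11 = r^{2} - 11 = -11 + r^{2}$)
$\frac{1894}{W{\left(47 - 7 \right)}} = \frac{1894}{-11 + \left(47 - 7\right)^{2}} = \frac{1894}{-11 + 40^{2}} = \frac{1894}{-11 + 1600} = \frac{1894}{1589}$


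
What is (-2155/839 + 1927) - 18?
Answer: 1599496/839 ≈ 1906.4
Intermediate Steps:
(-2155/839 + 1927) - 18 = 1614598/839 - 18 = 1599496/839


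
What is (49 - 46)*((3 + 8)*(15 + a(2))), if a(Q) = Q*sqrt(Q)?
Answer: 495 + 66*sqrt(2) ≈ 588.34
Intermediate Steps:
a(Q) = Q**(3/2)
(49 - 46)*((3 + 8)*(15 + a(2))) = (49 - 46)*((3 + 8)*(15 + 2**(3/2))) = 3*(11*(15 + 2*sqrt(2))) = 3*(165 + 22*sqrt(2)) = 495 + 66*sqrt(2)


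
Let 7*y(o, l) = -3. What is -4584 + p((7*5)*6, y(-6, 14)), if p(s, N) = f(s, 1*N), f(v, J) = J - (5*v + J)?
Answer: -5634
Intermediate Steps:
y(o, l) = -3/7 (y(o, l) = (⅐)*(-3) = -3/7)
f(v, J) = -5*v (f(v, J) = J - (J + 5*v) = J + (-J - 5*v) = -5*v)
p(s, N) = -5*s
-4584 + p((7*5)*6, y(-6, 14)) = -4584 - 5*7*5*6 = -4584 - 175*6 = -4584 - 5*210 = -4584 - 1050 = -5634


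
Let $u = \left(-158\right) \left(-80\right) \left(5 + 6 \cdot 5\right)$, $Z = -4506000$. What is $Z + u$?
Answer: $-4063600$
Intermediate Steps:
$u = 442400$ ($u = 12640 \left(5 + 30\right) = 12640 \cdot 35 = 442400$)
$Z + u = -4506000 + 442400 = -4063600$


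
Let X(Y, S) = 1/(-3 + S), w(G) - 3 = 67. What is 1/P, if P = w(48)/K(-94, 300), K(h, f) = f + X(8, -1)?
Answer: 1199/280 ≈ 4.2821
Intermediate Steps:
w(G) = 70 (w(G) = 3 + 67 = 70)
K(h, f) = -¼ + f (K(h, f) = f + 1/(-3 - 1) = f + 1/(-4) = f - ¼ = -¼ + f)
P = 280/1199 (P = 70/(-¼ + 300) = 70/(1199/4) = 70*(4/1199) = 280/1199 ≈ 0.23353)
1/P = 1/(280/1199) = 1199/280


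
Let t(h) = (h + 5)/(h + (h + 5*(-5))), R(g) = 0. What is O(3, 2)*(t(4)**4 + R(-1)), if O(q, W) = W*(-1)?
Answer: -13122/83521 ≈ -0.15711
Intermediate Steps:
O(q, W) = -W
t(h) = (5 + h)/(-25 + 2*h) (t(h) = (5 + h)/(h + (h - 25)) = (5 + h)/(h + (-25 + h)) = (5 + h)/(-25 + 2*h))
O(3, 2)*(t(4)**4 + R(-1)) = (-1*2)*(((5 + 4)/(-25 + 2*4))**4 + 0) = -2*((9/(-25 + 8))**4 + 0) = -2*((9/(-17))**4 + 0) = -2*((-1/17*9)**4 + 0) = -2*((-9/17)**4 + 0) = -2*(6561/83521 + 0) = -2*6561/83521 = -13122/83521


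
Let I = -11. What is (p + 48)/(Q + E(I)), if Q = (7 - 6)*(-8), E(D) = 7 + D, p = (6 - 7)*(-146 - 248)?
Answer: -221/6 ≈ -36.833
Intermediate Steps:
p = 394 (p = -1*(-394) = 394)
Q = -8 (Q = 1*(-8) = -8)
(p + 48)/(Q + E(I)) = (394 + 48)/(-8 + (7 - 11)) = 442/(-8 - 4) = 442/(-12) = 442*(-1/12) = -221/6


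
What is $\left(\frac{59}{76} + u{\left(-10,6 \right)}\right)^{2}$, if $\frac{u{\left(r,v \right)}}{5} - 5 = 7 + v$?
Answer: $\frac{47596201}{5776} \approx 8240.3$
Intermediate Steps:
$u{\left(r,v \right)} = 60 + 5 v$ ($u{\left(r,v \right)} = 25 + 5 \left(7 + v\right) = 25 + \left(35 + 5 v\right) = 60 + 5 v$)
$\left(\frac{59}{76} + u{\left(-10,6 \right)}\right)^{2} = \left(\frac{59}{76} + \left(60 + 5 \cdot 6\right)\right)^{2} = \left(59 \cdot \frac{1}{76} + \left(60 + 30\right)\right)^{2} = \left(\frac{59}{76} + 90\right)^{2} = \left(\frac{6899}{76}\right)^{2} = \frac{47596201}{5776}$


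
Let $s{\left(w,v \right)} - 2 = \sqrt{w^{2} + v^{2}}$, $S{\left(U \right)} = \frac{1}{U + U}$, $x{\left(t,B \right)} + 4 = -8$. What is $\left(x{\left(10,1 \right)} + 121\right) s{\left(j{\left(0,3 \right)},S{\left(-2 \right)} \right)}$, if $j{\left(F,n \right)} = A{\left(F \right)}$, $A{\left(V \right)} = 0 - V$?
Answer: $\frac{981}{4} \approx 245.25$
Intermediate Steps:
$x{\left(t,B \right)} = -12$ ($x{\left(t,B \right)} = -4 - 8 = -12$)
$S{\left(U \right)} = \frac{1}{2 U}$
$A{\left(V \right)} = - V$
$j{\left(F,n \right)} = - F$
$s{\left(w,v \right)} = 2 + \sqrt{v^{2} + w^{2}}$ ($s{\left(w,v \right)} = 2 + \sqrt{w^{2} + v^{2}} = 2 + \sqrt{v^{2} + w^{2}}$)
$\left(x{\left(10,1 \right)} + 121\right) s{\left(j{\left(0,3 \right)},S{\left(-2 \right)} \right)} = \left(-12 + 121\right) \left(2 + \sqrt{\left(\frac{1}{2 \left(-2\right)}\right)^{2} + \left(\left(-1\right) 0\right)^{2}}\right) = 109 \left(2 + \sqrt{\left(\frac{1}{2} \left(- \frac{1}{2}\right)\right)^{2} + 0^{2}}\right) = 109 \left(2 + \sqrt{\left(- \frac{1}{4}\right)^{2} + 0}\right) = 109 \left(2 + \sqrt{\frac{1}{16} + 0}\right) = 109 \left(2 + \sqrt{\frac{1}{16}}\right) = 109 \left(2 + \frac{1}{4}\right) = 109 \cdot \frac{9}{4} = \frac{981}{4}$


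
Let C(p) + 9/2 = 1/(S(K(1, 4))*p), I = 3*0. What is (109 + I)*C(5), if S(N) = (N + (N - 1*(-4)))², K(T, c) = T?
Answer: -88181/180 ≈ -489.89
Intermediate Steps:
S(N) = (4 + 2*N)² (S(N) = (N + (N + 4))² = (N + (4 + N))² = (4 + 2*N)²)
I = 0
C(p) = -9/2 + 1/(36*p) (C(p) = -9/2 + 1/(((4*(2 + 1)²))*p) = -9/2 + 1/(((4*3²))*p) = -9/2 + 1/(((4*9))*p) = -9/2 + 1/(36*p))
(109 + I)*C(5) = (109 + 0)*((1/36)*(1 - 162*5)/5) = 109*((1/36)*(⅕)*(1 - 810)) = 109*((1/36)*(⅕)*(-809)) = 109*(-809/180) = -88181/180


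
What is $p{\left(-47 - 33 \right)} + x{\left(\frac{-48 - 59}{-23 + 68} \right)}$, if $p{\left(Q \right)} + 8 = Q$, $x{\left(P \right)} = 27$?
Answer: $-61$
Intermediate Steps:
$p{\left(Q \right)} = -8 + Q$
$p{\left(-47 - 33 \right)} + x{\left(\frac{-48 - 59}{-23 + 68} \right)} = \left(-8 - 80\right) + 27 = -88 + 27 = -61$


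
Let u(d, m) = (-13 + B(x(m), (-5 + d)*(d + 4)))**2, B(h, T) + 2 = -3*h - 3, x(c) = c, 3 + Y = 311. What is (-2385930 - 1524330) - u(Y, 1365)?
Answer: -20827029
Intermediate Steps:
Y = 308 (Y = -3 + 311 = 308)
B(h, T) = -5 - 3*h (B(h, T) = -2 + (-3*h - 3) = -2 + (-3 - 3*h) = -5 - 3*h)
u(d, m) = (-18 - 3*m)**2 (u(d, m) = (-13 + (-5 - 3*m))**2 = (-18 - 3*m)**2)
(-2385930 - 1524330) - u(Y, 1365) = (-2385930 - 1524330) - 9*(6 + 1365)**2 = -3910260 - 9*1371**2 = -3910260 - 9*1879641 = -3910260 - 1*16916769 = -3910260 - 16916769 = -20827029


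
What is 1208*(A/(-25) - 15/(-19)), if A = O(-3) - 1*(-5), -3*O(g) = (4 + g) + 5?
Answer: 384144/475 ≈ 808.72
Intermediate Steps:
O(g) = -3 - g/3 (O(g) = -((4 + g) + 5)/3 = -(9 + g)/3 = -3 - g/3)
A = 3 (A = (-3 - 1/3*(-3)) - 1*(-5) = (-3 + 1) + 5 = -2 + 5 = 3)
1208*(A/(-25) - 15/(-19)) = 1208*(3/(-25) - 15/(-19)) = 1208*(3*(-1/25) - 15*(-1/19)) = 1208*(-3/25 + 15/19) = 1208*(318/475) = 384144/475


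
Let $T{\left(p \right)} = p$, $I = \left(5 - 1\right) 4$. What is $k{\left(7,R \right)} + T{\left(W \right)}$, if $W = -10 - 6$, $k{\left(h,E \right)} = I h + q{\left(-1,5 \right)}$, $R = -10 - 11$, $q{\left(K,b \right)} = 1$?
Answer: $97$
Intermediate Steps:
$I = 16$ ($I = 4 \cdot 4 = 16$)
$R = -21$
$k{\left(h,E \right)} = 1 + 16 h$ ($k{\left(h,E \right)} = 16 h + 1 = 1 + 16 h$)
$W = -16$ ($W = -10 - 6 = -16$)
$k{\left(7,R \right)} + T{\left(W \right)} = \left(1 + 16 \cdot 7\right) - 16 = \left(1 + 112\right) - 16 = 113 - 16 = 97$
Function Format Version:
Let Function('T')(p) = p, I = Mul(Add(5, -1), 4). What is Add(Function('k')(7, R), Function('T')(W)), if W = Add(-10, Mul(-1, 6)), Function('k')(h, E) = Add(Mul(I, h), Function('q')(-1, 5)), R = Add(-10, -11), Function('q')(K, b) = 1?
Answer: 97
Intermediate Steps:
I = 16 (I = Mul(4, 4) = 16)
R = -21
Function('k')(h, E) = Add(1, Mul(16, h)) (Function('k')(h, E) = Add(Mul(16, h), 1) = Add(1, Mul(16, h)))
W = -16 (W = Add(-10, -6) = -16)
Add(Function('k')(7, R), Function('T')(W)) = Add(Add(1, Mul(16, 7)), -16) = Add(Add(1, 112), -16) = Add(113, -16) = 97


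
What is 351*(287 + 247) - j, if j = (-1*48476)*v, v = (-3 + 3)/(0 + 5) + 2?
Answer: 284386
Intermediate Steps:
v = 2 (v = 0/5 + 2 = 0*(1/5) + 2 = 0 + 2 = 2)
j = -96952 (j = -1*48476*2 = -48476*2 = -96952)
351*(287 + 247) - j = 351*(287 + 247) - 1*(-96952) = 351*534 + 96952 = 187434 + 96952 = 284386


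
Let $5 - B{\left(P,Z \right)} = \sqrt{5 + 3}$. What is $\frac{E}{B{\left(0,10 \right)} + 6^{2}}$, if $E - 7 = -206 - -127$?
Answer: $- \frac{2952}{1673} - \frac{144 \sqrt{2}}{1673} \approx -1.8862$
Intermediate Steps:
$B{\left(P,Z \right)} = 5 - 2 \sqrt{2}$ ($B{\left(P,Z \right)} = 5 - \sqrt{5 + 3} = 5 - \sqrt{8} = 5 - 2 \sqrt{2}$)
$E = -72$ ($E = 7 - 79 = -72$)
$\frac{E}{B{\left(0,10 \right)} + 6^{2}} = - \frac{72}{\left(5 - 2 \sqrt{2}\right) + 6^{2}} = - \frac{72}{\left(5 - 2 \sqrt{2}\right) + 36} = - \frac{72}{41 - 2 \sqrt{2}}$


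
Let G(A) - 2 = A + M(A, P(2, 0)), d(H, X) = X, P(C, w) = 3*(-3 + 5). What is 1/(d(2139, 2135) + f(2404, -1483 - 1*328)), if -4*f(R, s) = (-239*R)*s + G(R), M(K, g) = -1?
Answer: -4/1040514781 ≈ -3.8442e-9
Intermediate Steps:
P(C, w) = 6 (P(C, w) = 3*2 = 6)
G(A) = 1 + A (G(A) = 2 + (A - 1) = 2 + (-1 + A) = 1 + A)
f(R, s) = -¼ - R/4 + 239*R*s/4 (f(R, s) = -((-239*R)*s + (1 + R))/4 = -(-239*R*s + (1 + R))/4 = -(1 + R - 239*R*s)/4 = -¼ - R/4 + 239*R*s/4)
1/(d(2139, 2135) + f(2404, -1483 - 1*328)) = 1/(2135 + (-¼ - ¼*2404 + (239/4)*2404*(-1483 - 1*328))) = 1/(2135 + (-¼ - 601 + (239/4)*2404*(-1483 - 328))) = 1/(2135 + (-¼ - 601 + (239/4)*2404*(-1811))) = 1/(2135 + (-¼ - 601 - 260130229)) = 1/(2135 - 1040523321/4) = 1/(-1040514781/4) = -4/1040514781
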